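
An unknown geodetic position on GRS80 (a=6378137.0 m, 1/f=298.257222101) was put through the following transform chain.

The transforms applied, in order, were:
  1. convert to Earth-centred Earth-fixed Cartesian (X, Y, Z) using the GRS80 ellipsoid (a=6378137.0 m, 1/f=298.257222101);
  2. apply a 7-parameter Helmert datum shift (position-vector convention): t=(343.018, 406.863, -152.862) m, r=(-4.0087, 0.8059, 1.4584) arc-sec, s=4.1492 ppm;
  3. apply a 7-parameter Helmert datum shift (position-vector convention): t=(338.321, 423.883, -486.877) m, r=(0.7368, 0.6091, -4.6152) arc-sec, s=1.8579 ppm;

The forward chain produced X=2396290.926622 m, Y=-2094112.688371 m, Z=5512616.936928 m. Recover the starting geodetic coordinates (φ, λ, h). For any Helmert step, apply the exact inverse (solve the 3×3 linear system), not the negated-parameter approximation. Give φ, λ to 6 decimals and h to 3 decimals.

φ=60.171173°, λ=-41.170220°, h=3710.365 m

start: X=2396290.9266, Y=-2094112.6884, Z=5512616.9369 m
→ Helmert⁻¹: X=2395978.7378, Y=-2094459.3762, Z=5513108.1281
→ Helmert⁻¹: X=2395589.4265, Y=-2094981.6330, Z=5513206.7590
→ geod (Bowring, a=6378137.000): φ=60.17117300°, λ=-41.17022000°, h=3710.3650 m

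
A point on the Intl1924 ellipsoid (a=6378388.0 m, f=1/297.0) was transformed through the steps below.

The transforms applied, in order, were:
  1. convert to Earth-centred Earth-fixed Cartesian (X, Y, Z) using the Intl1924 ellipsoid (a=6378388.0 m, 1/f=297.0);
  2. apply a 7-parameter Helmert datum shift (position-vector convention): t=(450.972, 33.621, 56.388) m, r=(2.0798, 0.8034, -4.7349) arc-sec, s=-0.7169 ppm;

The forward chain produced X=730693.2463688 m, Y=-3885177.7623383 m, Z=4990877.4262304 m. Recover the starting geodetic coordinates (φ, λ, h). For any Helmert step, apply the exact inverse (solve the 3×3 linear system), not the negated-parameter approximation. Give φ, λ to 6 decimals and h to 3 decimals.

start: X=730693.2464, Y=-3885177.7623, Z=4990877.4262 m
→ Helmert⁻¹: X=730312.5438, Y=-3885147.0803, Z=4990866.6353
→ geod (Bowring, a=6378388.000): φ=51.80568800°, λ=-79.35402700°, h=1660.3190 m

φ=51.805688°, λ=-79.354027°, h=1660.319 m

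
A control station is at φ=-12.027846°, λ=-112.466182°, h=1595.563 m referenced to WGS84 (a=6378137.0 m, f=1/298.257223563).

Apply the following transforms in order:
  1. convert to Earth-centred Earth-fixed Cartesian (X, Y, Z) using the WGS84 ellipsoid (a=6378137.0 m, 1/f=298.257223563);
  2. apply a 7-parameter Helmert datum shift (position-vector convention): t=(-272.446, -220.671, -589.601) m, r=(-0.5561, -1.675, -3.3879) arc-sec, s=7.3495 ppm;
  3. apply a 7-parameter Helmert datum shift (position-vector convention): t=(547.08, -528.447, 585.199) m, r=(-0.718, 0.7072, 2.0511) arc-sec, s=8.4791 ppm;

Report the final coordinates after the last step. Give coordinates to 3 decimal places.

start: φ=-12.027846°, λ=-112.466182°, h=1595.563 m
→ ECEF (a=6378137.000, f=1/298.257223563): X=-2384763.7561, Y=-5766954.2231, Z=-1320747.9476
→ Helmert 7p (PV): X=-2385137.7264, Y=-5767181.6691, Z=-1321351.0732
→ Helmert 7p (PV): X=-2384558.0513, Y=-5767787.3343, Z=-1320748.8248

X=-2384558.051 m, Y=-5767787.334 m, Z=-1320748.825 m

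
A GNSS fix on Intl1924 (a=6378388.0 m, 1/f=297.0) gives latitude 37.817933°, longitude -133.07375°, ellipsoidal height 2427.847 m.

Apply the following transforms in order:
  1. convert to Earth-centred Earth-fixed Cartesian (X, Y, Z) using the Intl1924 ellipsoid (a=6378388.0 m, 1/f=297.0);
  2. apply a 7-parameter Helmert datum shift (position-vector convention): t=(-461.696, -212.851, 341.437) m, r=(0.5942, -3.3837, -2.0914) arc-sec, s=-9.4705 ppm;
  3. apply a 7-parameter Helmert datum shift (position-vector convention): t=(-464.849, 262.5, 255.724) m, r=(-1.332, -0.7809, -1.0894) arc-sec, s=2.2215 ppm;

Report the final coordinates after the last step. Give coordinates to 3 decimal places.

start: φ=37.817933°, λ=-133.073750°, h=2427.847 m
→ ECEF (a=6378388.000, f=1/297.0): X=-3446786.4695, Y=-3686700.4488, Z=3891051.3923
→ Helmert 7p (PV): X=-3447316.7340, Y=-3686854.6460, Z=3891288.8160
→ Helmert 7p (PV): X=-3447823.4457, Y=-3686557.0002, Z=3891563.9419

X=-3447823.446 m, Y=-3686557.000 m, Z=3891563.942 m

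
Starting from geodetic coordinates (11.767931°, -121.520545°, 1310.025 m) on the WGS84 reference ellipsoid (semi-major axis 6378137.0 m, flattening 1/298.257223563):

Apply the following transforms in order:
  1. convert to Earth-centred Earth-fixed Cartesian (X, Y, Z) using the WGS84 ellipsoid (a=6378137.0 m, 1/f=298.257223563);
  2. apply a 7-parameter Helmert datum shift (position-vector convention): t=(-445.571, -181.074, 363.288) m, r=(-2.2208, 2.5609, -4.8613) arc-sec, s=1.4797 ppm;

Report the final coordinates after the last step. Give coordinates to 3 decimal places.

X=-3266116.275 m, Y=-5324715.203 m, Z=1293011.238 m

start: φ=11.767931°, λ=-121.520545°, h=1310.025 m
→ ECEF (a=6378137.000, f=1/298.257223563): X=-3265556.4272, Y=-5324617.1305, Z=1292548.1649
→ Helmert 7p (PV): X=-3266116.2746, Y=-5324715.2033, Z=1293011.2382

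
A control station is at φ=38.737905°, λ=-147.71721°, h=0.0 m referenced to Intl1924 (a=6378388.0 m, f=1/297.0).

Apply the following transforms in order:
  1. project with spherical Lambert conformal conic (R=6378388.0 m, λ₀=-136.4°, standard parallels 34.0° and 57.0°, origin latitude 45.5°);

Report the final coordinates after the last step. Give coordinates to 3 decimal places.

start: φ=38.737905°, λ=-147.717210°, h=0.000 m
→ lcc (R=6378388.0, λ₀=-136.4°): E=-966929.4686, N=-670883.7751

E=-966929.469 m, N=-670883.775 m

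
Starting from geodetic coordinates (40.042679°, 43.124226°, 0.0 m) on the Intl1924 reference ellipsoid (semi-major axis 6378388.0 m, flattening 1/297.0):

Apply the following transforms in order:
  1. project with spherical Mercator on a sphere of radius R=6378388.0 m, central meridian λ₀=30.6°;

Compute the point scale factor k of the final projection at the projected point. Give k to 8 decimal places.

start: φ=40.042679°, λ=43.124226°, h=0.000 m
→ into merc (λ₀=30.6°): φ=40.04267900°, λ−λ₀=12.52422600°
scale k = 1.30622409

1.30622409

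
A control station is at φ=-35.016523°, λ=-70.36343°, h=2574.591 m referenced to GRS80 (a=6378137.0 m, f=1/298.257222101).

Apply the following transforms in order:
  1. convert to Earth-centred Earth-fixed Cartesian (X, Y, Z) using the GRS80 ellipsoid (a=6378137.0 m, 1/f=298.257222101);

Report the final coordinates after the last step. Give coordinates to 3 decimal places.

X=1758054.694 m, Y=-4927237.172 m, Z=-3640845.657 m

start: φ=-35.016523°, λ=-70.363430°, h=2574.591 m
→ ECEF (a=6378137.000, f=1/298.257222101): X=1758054.6936, Y=-4927237.1716, Z=-3640845.6565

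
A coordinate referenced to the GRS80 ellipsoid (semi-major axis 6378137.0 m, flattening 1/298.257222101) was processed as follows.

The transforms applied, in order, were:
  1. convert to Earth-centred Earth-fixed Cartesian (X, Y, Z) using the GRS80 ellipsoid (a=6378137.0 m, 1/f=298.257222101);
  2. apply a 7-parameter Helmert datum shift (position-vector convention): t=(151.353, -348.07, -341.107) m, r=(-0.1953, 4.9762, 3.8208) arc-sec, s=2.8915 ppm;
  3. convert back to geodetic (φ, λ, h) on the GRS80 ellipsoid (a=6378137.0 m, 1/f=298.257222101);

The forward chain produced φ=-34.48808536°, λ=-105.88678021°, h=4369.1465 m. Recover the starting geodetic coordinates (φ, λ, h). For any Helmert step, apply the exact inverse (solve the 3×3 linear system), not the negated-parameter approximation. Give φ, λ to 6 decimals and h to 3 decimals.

φ=-34.487481°, λ=-105.889565°, h=3915.934 m

start: φ=-34.488085°, λ=-105.886780°, h=4369.147 m
→ ECEF (a=6378137.000, f=1/298.257222101): X=-1441608.2743, Y=-5065240.5301, Z=-3593676.5728
→ Helmert⁻¹: X=-1441762.5875, Y=-5064847.7058, Z=-3593364.6542
→ geod (Bowring, a=6378137.000): φ=-34.48748100°, λ=-105.88956500°, h=3915.9340 m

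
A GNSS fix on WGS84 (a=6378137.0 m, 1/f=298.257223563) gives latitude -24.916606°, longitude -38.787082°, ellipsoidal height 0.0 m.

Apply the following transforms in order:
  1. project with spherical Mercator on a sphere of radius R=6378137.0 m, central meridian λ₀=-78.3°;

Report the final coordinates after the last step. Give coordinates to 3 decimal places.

start: φ=-24.916606°, λ=-38.787082°, h=0.000 m
→ merc (R=6378137.0, λ₀=-78.3°): E=4398557.9115, N=-2865505.0213

E=4398557.912 m, N=-2865505.021 m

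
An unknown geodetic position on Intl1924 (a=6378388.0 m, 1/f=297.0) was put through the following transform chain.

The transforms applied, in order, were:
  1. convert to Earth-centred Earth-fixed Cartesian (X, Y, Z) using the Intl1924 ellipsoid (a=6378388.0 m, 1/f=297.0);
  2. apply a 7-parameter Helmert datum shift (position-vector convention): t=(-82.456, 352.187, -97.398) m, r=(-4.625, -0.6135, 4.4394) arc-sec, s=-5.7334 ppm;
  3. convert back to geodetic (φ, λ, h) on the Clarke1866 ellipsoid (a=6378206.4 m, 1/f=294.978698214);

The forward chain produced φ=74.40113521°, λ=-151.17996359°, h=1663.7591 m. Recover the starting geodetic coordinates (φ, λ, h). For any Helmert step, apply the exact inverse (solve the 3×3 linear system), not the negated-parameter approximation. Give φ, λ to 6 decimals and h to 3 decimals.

φ=74.399378°, λ=-151.165305°, h=1502.663 m

start: φ=74.401135°, λ=-151.179964°, h=1663.759 m
→ ECEF (a=6378206.400, f=1/294.978698214): X=-1507800.5194, Y=-829607.1218, Z=6122552.0197
→ Helmert⁻¹: X=-1507726.3623, Y=-830068.9032, Z=6122670.3936
→ geod (Bowring, a=6378388.000): φ=74.39937800°, λ=-151.16530500°, h=1502.6630 m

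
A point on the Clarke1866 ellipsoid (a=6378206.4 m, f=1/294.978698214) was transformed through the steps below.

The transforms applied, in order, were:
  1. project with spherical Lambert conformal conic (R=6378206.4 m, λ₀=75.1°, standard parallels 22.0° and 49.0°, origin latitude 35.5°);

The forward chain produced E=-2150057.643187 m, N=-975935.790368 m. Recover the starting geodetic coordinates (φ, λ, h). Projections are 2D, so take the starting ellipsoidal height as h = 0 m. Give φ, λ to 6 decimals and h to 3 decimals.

start: E=-2150057.6432, N=-975935.7904 m
→ lcc⁻¹: φ=24.35918500°, λ=53.54037600°

φ=24.359185°, λ=53.540376°, h=0.000 m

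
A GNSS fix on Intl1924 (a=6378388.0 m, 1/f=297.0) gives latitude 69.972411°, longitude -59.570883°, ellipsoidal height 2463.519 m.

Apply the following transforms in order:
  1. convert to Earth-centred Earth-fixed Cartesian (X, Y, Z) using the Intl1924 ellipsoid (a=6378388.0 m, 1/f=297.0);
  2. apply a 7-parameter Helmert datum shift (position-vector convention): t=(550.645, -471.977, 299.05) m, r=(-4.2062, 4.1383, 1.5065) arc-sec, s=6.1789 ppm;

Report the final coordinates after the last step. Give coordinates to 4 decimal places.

X=1110764.8923 m, Y=-1890227.5633 m, Z=5972793.2675 m

start: φ=69.972411°, λ=-59.570883°, h=2463.519 m
→ ECEF (a=6378388.000, f=1/297.0): X=1110073.7589, Y=-1889873.8089, Z=5972441.0470
→ Helmert 7p (PV): X=1110764.8923, Y=-1890227.5633, Z=5972793.2675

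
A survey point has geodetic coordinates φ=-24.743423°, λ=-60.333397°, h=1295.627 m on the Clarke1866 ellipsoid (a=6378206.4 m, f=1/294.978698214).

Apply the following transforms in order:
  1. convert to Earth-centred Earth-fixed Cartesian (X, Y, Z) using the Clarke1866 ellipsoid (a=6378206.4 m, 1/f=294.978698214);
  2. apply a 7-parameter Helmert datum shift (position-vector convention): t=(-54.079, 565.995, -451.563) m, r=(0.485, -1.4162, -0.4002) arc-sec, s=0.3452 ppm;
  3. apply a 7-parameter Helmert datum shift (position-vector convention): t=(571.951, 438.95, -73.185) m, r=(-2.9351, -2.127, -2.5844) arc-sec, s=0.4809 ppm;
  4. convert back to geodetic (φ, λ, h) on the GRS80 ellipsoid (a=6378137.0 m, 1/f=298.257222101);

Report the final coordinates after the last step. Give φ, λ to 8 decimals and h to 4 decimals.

start: φ=-24.743423°, λ=-60.333397°, h=1295.627 m
→ ECEF (a=6378206.400, f=1/294.978698214): X=2869359.6962, Y=-5037343.2935, Z=-2653679.2555
→ Helmert 7p (PV): X=2869315.0541, Y=-5036778.3649, Z=-2654123.8783
→ Helmert 7p (PV): X=2869852.6458, Y=-5036415.5558, Z=-2654097.0791
→ geod (Bowring, a=6378137.000): φ=-24.74734266°, λ=-60.32462455°, h=987.8882 m

φ=-24.74734266°, λ=-60.32462455°, h=987.8882 m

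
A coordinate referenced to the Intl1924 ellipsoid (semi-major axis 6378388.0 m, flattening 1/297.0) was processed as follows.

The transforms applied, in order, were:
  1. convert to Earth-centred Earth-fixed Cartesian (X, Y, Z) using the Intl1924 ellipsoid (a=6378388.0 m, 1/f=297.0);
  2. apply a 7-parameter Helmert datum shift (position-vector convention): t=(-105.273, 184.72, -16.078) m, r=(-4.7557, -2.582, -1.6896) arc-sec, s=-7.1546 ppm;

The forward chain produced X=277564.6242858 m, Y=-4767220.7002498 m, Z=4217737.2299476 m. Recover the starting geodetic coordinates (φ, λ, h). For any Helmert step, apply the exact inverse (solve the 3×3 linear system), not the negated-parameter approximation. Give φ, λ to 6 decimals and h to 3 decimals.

start: X=277564.6243, Y=-4767220.7002, Z=4217737.2299 m
→ Helmert⁻¹: X=277763.7331, Y=-4767534.4979, Z=4217670.0859
→ geod (Bowring, a=6378388.000): φ=41.64164800°, λ=-86.66563100°, h=2491.9360 m

φ=41.641648°, λ=-86.665631°, h=2491.936 m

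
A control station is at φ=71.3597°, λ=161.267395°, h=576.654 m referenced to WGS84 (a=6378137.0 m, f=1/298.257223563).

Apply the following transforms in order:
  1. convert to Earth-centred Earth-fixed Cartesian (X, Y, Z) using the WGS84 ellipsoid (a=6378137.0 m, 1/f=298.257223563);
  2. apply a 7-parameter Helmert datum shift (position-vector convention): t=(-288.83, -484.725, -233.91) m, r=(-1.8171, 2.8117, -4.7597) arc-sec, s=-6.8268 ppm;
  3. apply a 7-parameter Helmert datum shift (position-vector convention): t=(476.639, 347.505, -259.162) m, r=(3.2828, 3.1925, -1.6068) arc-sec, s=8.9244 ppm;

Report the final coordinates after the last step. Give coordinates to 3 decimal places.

X=-1936250.748 m, Y=656622.816 m, Z=6021355.946 m

start: φ=71.359700°, λ=161.267395°, h=576.654 m
→ ECEF (a=6378137.000, f=1/298.257223563): X=-1936630.0457, Y=656741.6732, Z=6021775.3522
→ Helmert 7p (PV): X=-1936808.4147, Y=656350.2023, Z=6021520.9461
→ Helmert 7p (PV): X=-1936250.7476, Y=656622.8165, Z=6021355.9464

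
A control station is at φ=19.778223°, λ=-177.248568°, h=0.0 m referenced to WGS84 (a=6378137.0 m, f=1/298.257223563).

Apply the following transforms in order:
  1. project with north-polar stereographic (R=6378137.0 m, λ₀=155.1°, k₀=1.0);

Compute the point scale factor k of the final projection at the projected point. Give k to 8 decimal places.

1.49434359

start: φ=19.778223°, λ=-177.248568°, h=0.000 m
→ into stereo (λ₀=155.1°): φ=19.77822300°, λ−λ₀=27.65143200°
scale k = 1.49434359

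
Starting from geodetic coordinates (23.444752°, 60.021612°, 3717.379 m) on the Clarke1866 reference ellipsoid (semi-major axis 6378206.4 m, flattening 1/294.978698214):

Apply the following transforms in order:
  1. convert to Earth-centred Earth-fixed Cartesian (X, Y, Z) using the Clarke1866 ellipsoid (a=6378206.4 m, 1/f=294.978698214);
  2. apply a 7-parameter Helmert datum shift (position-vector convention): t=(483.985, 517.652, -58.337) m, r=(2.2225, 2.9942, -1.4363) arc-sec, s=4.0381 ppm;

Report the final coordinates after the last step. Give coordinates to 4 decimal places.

start: φ=23.444752°, λ=60.021612°, h=3717.379 m
→ ECEF (a=6378206.400, f=1/294.978698214): X=2927184.1291, Y=5074451.0642, Z=2523316.3577
→ Helmert 7p (PV): X=2927751.8992, Y=5074941.6354, Z=2523280.3954

X=2927751.8992 m, Y=5074941.6354 m, Z=2523280.3954 m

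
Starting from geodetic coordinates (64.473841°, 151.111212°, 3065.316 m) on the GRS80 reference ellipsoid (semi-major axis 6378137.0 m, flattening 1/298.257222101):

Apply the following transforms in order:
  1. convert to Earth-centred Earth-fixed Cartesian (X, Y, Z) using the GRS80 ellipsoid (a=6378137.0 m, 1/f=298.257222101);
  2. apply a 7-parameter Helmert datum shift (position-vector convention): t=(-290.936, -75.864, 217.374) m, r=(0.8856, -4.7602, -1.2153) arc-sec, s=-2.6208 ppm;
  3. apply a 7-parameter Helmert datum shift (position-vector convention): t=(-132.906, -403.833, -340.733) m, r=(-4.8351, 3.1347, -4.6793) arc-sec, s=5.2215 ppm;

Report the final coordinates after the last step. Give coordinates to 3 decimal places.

X=-2414642.451 m, Y=1331799.137 m, Z=5735288.121 m

start: φ=64.473841°, λ=151.111212°, h=3065.316 m
→ ECEF (a=6378137.000, f=1/298.257222101): X=-2414205.1984, Y=1332096.5434, Z=5735441.0868
→ Helmert 7p (PV): X=-2414614.3214, Y=1332006.7874, Z=5735593.4336
→ Helmert 7p (PV): X=-2414642.4505, Y=1331799.1375, Z=5735288.1211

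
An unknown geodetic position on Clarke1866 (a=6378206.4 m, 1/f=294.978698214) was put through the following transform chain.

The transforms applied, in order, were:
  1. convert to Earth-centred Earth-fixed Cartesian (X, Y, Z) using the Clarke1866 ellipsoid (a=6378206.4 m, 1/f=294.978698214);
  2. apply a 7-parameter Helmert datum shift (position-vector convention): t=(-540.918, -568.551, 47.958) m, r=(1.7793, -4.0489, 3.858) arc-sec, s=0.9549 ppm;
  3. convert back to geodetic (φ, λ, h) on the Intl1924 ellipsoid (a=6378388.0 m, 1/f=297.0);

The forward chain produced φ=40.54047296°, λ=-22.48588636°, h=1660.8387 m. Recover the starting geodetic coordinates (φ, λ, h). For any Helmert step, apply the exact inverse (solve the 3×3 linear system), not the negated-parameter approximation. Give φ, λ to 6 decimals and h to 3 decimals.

φ=40.538944°, λ=-22.477565°, h=2081.269 m

start: φ=40.540473°, λ=-22.485886°, h=1660.839 m
→ ECEF (a=6378388.000, f=1/297.0): X=4486259.7704, Y=-1856975.0708, Z=4124925.4200
→ Helmert⁻¹: X=4486842.6489, Y=-1856453.0878, Z=4124801.4625
→ geod (Bowring, a=6378206.400): φ=40.53894400°, λ=-22.47756500°, h=2081.2690 m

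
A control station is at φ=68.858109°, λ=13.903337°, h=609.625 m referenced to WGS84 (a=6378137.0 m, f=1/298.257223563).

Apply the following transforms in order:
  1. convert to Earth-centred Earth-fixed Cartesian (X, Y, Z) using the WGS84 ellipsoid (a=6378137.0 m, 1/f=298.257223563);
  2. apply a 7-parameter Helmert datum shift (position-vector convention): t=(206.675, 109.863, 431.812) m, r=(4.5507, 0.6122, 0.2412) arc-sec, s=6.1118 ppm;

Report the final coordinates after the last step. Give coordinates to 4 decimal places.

start: φ=68.858109°, λ=13.903337°, h=609.625 m
→ ECEF (a=6378137.000, f=1/298.257223563): X=2239805.3581, Y=554434.2288, Z=5926851.0858
→ Helmert 7p (PV): X=2240042.6652, Y=554419.3381, Z=5927324.7059

X=2240042.6652 m, Y=554419.3381 m, Z=5927324.7059 m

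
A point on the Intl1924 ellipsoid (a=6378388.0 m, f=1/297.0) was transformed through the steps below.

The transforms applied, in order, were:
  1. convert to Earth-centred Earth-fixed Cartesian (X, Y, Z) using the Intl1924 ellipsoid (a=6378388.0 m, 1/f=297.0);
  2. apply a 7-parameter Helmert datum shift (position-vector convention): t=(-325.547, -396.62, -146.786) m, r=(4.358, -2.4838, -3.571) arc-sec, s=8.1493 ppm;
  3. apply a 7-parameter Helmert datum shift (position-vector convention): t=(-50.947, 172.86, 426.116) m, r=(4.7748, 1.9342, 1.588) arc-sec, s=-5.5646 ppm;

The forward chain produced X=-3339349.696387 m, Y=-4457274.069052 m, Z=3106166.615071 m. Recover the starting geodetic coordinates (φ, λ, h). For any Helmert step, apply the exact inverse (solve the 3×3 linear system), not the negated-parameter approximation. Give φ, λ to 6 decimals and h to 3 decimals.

start: X=-3339349.6964, Y=-4457274.0691, Z=3106166.6151 m
→ Helmert⁻¹: X=-3339380.7722, Y=-4457374.1272, Z=3105829.6503
→ Helmert⁻¹: X=-3338913.4500, Y=-4456933.3660, Z=3106085.4984
→ geod (Bowring, a=6378388.000): φ=29.31548000°, λ=-126.83873100°, h=3275.5120 m

φ=29.315480°, λ=-126.838731°, h=3275.512 m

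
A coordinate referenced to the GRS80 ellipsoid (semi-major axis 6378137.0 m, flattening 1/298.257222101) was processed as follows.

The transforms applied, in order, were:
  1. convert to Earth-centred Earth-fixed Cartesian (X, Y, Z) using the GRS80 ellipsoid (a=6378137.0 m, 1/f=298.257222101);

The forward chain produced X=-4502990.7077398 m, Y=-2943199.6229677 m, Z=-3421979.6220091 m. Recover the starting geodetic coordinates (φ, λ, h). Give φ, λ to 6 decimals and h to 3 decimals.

start: X=-4502990.7077, Y=-2943199.6230, Z=-3421979.6220 m
→ geod (Bowring, a=6378137.000): φ=-32.63532600°, λ=-146.83096900°, h=3725.3180 m

φ=-32.635326°, λ=-146.830969°, h=3725.318 m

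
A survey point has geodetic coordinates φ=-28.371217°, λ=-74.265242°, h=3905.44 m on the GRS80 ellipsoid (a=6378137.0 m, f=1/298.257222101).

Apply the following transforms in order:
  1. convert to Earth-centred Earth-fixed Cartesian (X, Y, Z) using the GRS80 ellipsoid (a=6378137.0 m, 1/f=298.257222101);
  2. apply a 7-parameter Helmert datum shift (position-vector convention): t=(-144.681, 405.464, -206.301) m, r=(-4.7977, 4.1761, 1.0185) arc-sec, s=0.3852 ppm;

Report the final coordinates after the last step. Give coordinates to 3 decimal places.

start: φ=-28.371217°, λ=-74.265242°, h=3905.440 m
→ ECEF (a=6378137.000, f=1/298.257222101): X=1523981.7903, Y=-5409139.3954, Z=-3014621.9908
→ Helmert 7p (PV): X=1523803.3707, Y=-5408798.6097, Z=-3014734.4919

X=1523803.371 m, Y=-5408798.610 m, Z=-3014734.492 m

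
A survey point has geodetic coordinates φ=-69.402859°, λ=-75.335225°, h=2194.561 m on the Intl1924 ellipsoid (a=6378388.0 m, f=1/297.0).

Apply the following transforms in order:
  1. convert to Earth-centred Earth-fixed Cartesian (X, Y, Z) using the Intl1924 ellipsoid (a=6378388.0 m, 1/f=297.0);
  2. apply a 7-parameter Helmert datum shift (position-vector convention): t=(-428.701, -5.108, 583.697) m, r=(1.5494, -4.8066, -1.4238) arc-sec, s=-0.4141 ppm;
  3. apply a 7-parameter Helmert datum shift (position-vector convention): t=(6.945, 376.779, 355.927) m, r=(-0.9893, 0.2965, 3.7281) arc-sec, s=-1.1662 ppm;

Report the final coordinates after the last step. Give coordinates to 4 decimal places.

start: φ=-69.402859°, λ=-75.335225°, h=2194.561 m
→ ECEF (a=6378388.000, f=1/297.0): X=569945.1083, Y=-2177955.8611, Z=-5950123.3123
→ Helmert 7p (PV): X=569639.7934, Y=-2177919.3059, Z=-5949540.2301
→ Helmert 7p (PV): X=569676.8862, Y=-2177558.2267, Z=-5949167.7377

X=569676.8862 m, Y=-2177558.2267 m, Z=-5949167.7377 m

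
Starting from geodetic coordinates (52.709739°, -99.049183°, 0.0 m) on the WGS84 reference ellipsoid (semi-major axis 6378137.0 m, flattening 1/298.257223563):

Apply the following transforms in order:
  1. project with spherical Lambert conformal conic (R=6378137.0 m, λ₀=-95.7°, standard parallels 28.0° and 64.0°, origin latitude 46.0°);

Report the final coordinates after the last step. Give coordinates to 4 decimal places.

E=-215703.8312 m, N=715512.2795 m

start: φ=52.709739°, λ=-99.049183°, h=0.000 m
→ lcc (R=6378137.0, λ₀=-95.7°): E=-215703.8312, N=715512.2795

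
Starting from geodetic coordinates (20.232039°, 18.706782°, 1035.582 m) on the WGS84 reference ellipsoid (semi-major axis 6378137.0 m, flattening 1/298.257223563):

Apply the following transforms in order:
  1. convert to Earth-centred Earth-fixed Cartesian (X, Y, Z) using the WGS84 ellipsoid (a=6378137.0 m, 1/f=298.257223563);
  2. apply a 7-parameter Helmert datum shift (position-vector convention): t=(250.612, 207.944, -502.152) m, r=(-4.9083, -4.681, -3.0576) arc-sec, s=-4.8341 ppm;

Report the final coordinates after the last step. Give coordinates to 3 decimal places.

start: φ=20.232039°, λ=18.706782°, h=1035.582 m
→ ECEF (a=6378137.000, f=1/298.257223563): X=5671642.6470, Y=1920493.4101, Z=2192175.9296
→ Helmert 7p (PV): X=5671844.5610, Y=1920660.1611, Z=2191746.1927

X=5671844.561 m, Y=1920660.161 m, Z=2191746.193 m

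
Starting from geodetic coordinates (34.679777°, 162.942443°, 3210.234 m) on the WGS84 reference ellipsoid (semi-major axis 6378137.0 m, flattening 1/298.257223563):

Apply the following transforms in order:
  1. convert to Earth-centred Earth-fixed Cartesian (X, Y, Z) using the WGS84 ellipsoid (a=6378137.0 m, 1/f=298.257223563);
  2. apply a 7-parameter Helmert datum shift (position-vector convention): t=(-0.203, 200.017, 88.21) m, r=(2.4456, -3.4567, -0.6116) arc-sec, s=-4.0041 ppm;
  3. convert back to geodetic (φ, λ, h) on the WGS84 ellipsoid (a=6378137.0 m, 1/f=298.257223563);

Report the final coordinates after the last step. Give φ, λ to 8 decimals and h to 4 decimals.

φ=34.67940911°, λ=162.94082819°, h=3283.0594 m

start: φ=34.679777°, λ=162.942443°, h=3210.234 m
→ ECEF (a=6378137.000, f=1/298.257223563): X=-5022269.1303, Y=1540980.2048, Z=3610536.5085
→ Helmert 7p (PV): X=-5022305.1616, Y=1541146.1346, Z=3610544.3667
→ geod (Bowring, a=6378137.000): φ=34.67940911°, λ=162.94082819°, h=3283.0594 m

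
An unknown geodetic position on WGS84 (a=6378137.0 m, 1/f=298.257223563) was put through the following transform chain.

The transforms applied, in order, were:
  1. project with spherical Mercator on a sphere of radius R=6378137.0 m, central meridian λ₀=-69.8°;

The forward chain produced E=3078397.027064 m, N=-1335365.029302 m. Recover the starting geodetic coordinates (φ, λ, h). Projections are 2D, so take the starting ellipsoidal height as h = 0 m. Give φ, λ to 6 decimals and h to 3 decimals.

φ=-11.909099°, λ=-42.146289°, h=0.000 m

start: E=3078397.0271, N=-1335365.0293 m
→ merc⁻¹: φ=-11.90909900°, λ=-42.14628900°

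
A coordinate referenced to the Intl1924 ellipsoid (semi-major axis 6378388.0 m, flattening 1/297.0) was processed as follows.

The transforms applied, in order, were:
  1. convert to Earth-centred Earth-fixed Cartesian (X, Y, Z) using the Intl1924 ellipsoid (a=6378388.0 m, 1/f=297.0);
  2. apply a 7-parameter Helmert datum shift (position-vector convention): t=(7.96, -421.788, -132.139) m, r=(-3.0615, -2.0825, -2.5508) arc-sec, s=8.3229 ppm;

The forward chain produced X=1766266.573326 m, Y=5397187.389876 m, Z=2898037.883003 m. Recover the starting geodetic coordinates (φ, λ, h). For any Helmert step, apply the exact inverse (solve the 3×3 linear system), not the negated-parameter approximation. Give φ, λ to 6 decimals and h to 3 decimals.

start: X=1766266.5733, Y=5397187.3899, Z=2898037.8830 m
→ Helmert⁻¹: X=1766206.4247, Y=5397543.0796, Z=2898208.1824
→ geod (Bowring, a=6378388.000): φ=27.19298700°, λ=71.88065400°, h=2003.7690 m

φ=27.192987°, λ=71.880654°, h=2003.769 m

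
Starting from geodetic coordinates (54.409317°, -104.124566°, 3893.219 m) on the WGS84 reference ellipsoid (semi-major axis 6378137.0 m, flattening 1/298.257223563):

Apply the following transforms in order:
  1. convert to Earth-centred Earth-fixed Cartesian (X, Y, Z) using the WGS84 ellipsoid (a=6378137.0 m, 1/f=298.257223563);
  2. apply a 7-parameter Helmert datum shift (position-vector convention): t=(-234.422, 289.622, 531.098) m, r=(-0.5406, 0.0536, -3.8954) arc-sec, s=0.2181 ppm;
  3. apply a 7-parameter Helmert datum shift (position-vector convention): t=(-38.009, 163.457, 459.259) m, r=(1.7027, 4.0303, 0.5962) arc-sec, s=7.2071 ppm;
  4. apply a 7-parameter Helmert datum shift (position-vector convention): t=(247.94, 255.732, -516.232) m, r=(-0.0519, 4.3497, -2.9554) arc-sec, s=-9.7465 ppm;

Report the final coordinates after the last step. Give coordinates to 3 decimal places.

X=-908331.735 m, Y=-3609267.963 m, Z=5167037.583 m

start: φ=54.409317°, λ=-104.124566°, h=3893.219 m
→ ECEF (a=6378137.000, f=1/298.257223563): X=-908411.1700, Y=-3609984.8871, Z=5166557.7325
→ Helmert 7p (PV): X=-908712.6237, Y=-3609665.3557, Z=5167099.6548
→ Helmert 7p (PV): X=-908645.7852, Y=-3609573.1948, Z=5167584.1117
→ Helmert 7p (PV): X=-908331.7345, Y=-3609267.9627, Z=5167037.5834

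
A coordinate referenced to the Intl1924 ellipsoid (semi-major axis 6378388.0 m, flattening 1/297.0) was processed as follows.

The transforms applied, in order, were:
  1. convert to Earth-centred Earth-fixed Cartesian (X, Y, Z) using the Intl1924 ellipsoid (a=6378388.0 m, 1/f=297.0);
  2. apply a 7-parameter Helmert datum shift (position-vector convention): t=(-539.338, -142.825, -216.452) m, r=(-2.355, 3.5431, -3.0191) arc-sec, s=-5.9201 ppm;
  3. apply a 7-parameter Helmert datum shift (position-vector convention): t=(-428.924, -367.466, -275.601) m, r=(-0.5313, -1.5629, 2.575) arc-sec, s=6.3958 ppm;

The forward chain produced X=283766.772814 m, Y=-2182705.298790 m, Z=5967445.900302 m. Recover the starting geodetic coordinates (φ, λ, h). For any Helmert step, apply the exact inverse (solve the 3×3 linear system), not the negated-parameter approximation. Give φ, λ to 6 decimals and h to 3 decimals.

start: X=283766.7728, Y=-2182705.2988, Z=5967445.9003 m
→ Helmert⁻¹: X=284211.8529, Y=-2182342.7948, Z=5967675.5584
→ Helmert⁻¹: X=284682.3053, Y=-2182276.8596, Z=5967907.3154
→ geod (Bowring, a=6378388.000): φ=69.88280400°, λ=-82.56762400°, h=1290.6440 m

φ=69.882804°, λ=-82.567624°, h=1290.644 m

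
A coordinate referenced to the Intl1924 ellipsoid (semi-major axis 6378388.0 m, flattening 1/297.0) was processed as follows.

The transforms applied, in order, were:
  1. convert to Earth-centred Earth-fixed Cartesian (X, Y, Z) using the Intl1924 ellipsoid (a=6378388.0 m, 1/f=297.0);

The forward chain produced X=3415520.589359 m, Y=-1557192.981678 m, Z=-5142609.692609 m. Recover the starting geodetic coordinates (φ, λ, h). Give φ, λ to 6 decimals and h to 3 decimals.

start: X=3415520.5894, Y=-1557192.9817, Z=-5142609.6926 m
→ geod (Bowring, a=6378388.000): φ=-54.05692700°, λ=-24.50903600°, h=2520.1020 m

φ=-54.056927°, λ=-24.509036°, h=2520.102 m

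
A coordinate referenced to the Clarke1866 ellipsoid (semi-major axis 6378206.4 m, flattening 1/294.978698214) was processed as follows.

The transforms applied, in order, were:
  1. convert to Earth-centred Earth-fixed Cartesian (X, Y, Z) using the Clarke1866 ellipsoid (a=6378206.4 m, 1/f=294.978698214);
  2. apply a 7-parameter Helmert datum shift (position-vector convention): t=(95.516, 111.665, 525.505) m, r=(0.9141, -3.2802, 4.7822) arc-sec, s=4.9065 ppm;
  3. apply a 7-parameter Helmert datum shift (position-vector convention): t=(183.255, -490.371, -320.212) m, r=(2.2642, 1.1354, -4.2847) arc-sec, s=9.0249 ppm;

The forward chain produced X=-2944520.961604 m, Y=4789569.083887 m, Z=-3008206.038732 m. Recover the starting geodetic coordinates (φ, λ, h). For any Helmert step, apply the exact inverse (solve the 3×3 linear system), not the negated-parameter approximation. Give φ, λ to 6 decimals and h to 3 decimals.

start: X=-2944520.9616, Y=4789569.0839, Z=-3008206.0387 m
→ Helmert⁻¹: X=-2944760.5840, Y=4789922.0360, Z=-3007927.4705
→ Helmert⁻¹: X=-2944778.4421, Y=4789841.8116, Z=-3008412.6112
→ geod (Bowring, a=6378206.400): φ=-28.31115700°, λ=121.58305900°, h=3524.8960 m

φ=-28.311157°, λ=121.583059°, h=3524.896 m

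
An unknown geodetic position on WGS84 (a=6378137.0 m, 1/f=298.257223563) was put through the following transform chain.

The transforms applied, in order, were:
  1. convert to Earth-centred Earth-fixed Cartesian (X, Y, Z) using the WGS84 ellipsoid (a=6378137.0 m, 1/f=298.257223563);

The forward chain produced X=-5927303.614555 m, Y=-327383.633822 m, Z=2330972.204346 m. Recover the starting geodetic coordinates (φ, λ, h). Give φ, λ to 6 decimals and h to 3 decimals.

φ=21.569235°, λ=-176.838586°, h=2313.206 m

start: X=-5927303.6146, Y=-327383.6338, Z=2330972.2043 m
→ geod (Bowring, a=6378137.000): φ=21.56923500°, λ=-176.83858600°, h=2313.2060 m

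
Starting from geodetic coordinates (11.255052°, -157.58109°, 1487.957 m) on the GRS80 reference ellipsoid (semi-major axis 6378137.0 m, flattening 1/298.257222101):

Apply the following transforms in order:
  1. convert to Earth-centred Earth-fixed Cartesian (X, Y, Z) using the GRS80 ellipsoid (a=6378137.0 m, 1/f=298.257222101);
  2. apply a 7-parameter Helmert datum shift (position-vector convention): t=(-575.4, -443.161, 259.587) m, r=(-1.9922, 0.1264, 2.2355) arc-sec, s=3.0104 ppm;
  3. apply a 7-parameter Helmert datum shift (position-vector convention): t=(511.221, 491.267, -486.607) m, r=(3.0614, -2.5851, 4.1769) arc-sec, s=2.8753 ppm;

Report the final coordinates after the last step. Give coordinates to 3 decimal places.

X=-5784811.120 m, Y=-2386697.180 m, Z=1236677.814 m

start: φ=11.255052°, λ=-157.581090°, h=1487.957 m
→ ECEF (a=6378137.000, f=1/298.257222101): X=-5784772.3474, Y=-2386544.9719, Z=1236978.8933
→ Helmert 7p (PV): X=-5785338.5383, Y=-2387046.0656, Z=1237268.7995
→ Helmert 7p (PV): X=-5784811.1203, Y=-2386697.1803, Z=1236677.8137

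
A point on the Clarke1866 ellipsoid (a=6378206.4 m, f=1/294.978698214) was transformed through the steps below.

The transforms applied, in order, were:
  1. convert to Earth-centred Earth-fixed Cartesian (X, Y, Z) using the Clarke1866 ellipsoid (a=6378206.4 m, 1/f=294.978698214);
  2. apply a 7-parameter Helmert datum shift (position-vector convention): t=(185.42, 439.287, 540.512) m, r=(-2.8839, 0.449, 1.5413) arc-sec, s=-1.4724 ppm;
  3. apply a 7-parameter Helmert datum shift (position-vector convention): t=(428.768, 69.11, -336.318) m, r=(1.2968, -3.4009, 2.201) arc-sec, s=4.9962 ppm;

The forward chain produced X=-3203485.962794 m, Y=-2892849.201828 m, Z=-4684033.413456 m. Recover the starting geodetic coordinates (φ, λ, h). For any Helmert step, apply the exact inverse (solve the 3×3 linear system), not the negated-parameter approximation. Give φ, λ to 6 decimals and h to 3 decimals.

start: X=-3203485.9628, Y=-2892849.2018, Z=-4684033.4135 m
→ Helmert⁻¹: X=-3204006.8162, Y=-2892899.1153, Z=-4683602.6793
→ Helmert⁻¹: X=-3204208.3771, Y=-2893253.2269, Z=-4684197.5153
→ geod (Bowring, a=6378206.400): φ=-47.52874400°, λ=-137.91941100°, h=3722.1650 m

φ=-47.528744°, λ=-137.919411°, h=3722.165 m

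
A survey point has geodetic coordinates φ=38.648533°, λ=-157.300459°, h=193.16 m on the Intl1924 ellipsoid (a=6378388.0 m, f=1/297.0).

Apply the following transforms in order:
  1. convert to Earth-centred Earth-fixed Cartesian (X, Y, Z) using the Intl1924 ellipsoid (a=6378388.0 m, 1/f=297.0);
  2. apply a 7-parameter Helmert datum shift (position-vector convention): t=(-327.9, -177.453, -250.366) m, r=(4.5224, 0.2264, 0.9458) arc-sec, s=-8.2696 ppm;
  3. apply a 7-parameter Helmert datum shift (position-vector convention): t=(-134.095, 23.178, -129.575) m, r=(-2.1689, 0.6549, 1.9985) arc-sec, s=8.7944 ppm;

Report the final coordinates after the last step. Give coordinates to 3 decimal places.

X=-4602205.952 m, Y=-1925191.633 m, Z=3961725.383 m

start: φ=38.648533°, λ=-157.300459°, h=193.160 m
→ ECEF (a=6378388.000, f=1/297.0): X=-4601785.9468, Y=-1924925.4444, Z=3962105.5453
→ Helmert 7p (PV): X=-4602062.6166, Y=-1925194.9491, Z=3961785.2612
→ Helmert 7p (PV): X=-4602205.9516, Y=-1925191.6328, Z=3961725.3835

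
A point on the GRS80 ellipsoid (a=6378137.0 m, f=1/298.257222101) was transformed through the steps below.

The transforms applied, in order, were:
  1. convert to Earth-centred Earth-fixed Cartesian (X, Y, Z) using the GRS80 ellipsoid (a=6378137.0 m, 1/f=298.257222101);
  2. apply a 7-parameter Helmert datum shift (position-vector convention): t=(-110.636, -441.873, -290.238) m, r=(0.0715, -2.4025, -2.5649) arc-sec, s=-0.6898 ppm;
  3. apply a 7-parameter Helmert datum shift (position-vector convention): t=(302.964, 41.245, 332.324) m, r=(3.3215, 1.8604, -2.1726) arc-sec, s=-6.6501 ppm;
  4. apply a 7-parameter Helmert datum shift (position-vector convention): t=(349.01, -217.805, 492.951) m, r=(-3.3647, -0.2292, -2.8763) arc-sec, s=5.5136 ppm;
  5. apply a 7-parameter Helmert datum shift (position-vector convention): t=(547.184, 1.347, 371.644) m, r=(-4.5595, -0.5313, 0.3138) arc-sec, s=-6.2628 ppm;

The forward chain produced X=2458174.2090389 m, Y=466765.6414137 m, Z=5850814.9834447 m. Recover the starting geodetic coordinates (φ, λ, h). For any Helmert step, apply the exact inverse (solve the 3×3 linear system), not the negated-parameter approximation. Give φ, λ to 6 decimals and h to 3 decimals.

φ=66.989371°, λ=10.769017°, h=2173.186 m

start: X=2458174.2090, Y=466765.6414, Z=5850814.9834 m
→ Helmert⁻¹: X=2457658.1964, Y=466634.1533, Z=5850483.9643
→ Helmert⁻¹: X=2457295.6291, Y=466788.2229, Z=5849963.6430
→ Helmert⁻¹: X=2456951.3258, Y=466870.1590, Z=5849684.8622
→ Helmert⁻¹: X=2457125.9834, Y=467344.9365, Z=5849950.3538
→ geod (Bowring, a=6378137.000): φ=66.98937100°, λ=10.76901700°, h=2173.1860 m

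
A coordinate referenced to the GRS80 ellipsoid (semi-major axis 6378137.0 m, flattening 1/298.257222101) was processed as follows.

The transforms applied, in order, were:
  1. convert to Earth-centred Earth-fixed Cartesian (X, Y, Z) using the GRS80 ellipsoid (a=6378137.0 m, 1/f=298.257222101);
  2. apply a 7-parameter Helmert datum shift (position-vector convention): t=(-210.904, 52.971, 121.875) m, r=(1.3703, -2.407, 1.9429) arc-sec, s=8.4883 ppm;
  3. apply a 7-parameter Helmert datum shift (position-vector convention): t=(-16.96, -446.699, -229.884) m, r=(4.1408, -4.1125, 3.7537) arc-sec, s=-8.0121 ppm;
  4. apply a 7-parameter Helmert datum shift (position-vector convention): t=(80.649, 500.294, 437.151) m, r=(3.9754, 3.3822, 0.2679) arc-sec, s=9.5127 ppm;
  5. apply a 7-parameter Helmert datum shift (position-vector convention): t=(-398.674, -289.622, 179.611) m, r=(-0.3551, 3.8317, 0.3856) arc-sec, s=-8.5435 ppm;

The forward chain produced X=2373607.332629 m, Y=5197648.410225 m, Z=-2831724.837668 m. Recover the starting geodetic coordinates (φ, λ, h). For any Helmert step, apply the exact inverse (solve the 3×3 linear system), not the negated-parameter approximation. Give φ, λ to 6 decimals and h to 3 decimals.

start: X=2373607.3326, Y=5197648.4102, Z=-2831724.8377 m
→ Helmert⁻¹: X=2374088.6131, Y=5197982.8782, Z=-2831875.5920
→ Helmert⁻¹: X=2374038.5745, Y=5197375.4706, Z=-2832347.0429
→ Helmert⁻¹: X=2374112.6770, Y=5197763.7515, Z=-2832291.5312
→ Helmert⁻¹: X=2374319.3327, Y=5197625.4792, Z=-2832451.6010
→ geod (Bowring, a=6378137.000): φ=-26.52013100°, λ=65.44867800°, h=3831.4920 m

φ=-26.520131°, λ=65.448678°, h=3831.492 m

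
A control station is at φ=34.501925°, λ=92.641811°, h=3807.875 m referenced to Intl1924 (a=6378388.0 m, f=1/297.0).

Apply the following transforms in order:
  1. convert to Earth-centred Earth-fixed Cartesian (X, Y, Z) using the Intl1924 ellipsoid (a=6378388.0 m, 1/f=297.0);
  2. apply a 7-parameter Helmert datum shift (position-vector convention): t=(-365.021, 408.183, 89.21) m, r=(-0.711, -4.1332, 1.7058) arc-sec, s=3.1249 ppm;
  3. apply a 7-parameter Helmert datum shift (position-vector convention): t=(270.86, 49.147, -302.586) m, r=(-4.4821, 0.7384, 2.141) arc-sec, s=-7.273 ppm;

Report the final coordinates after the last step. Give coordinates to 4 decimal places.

start: φ=34.501925°, λ=92.641811°, h=3807.875 m
→ ECEF (a=6378388.000, f=1/297.0): X=-242687.6271, Y=5259695.5251, Z=3594680.2292
→ Helmert 7p (PV): X=-243168.9356, Y=5260130.5281, Z=3594757.6788
→ Helmert 7p (PV): X=-242938.0374, Y=5260217.0070, Z=3594315.5177

X=-242938.0374 m, Y=5260217.0070 m, Z=3594315.5177 m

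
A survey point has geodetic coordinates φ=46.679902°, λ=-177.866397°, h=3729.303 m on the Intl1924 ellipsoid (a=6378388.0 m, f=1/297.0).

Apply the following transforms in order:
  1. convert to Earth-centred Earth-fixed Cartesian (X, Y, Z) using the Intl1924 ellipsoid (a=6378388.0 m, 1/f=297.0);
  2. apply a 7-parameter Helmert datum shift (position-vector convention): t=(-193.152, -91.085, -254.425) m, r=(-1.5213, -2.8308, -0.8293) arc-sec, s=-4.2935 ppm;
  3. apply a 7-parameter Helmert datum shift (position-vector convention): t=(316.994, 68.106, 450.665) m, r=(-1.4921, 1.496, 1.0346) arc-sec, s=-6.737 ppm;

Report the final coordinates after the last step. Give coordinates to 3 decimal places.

X=-4383225.295 m, Y=-163263.127 m, Z=4620340.984 m

start: φ=46.679902°, λ=-177.866397°, h=3729.303 m
→ ECEF (a=6378388.000, f=1/297.0): X=-4383367.7504, Y=-163305.0817, Z=4620221.6837
→ Helmert 7p (PV): X=-4383606.1471, Y=-163343.7658, Z=4619888.4687
→ Helmert 7p (PV): X=-4383225.2945, Y=-163263.1273, Z=4620340.9844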